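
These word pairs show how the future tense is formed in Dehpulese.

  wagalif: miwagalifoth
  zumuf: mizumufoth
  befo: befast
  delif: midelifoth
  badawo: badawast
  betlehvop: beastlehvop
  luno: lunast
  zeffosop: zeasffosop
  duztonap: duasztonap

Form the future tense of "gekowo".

befo and zeffosop both have last vowel 'o' yet inflect differently (befast, zeasffosop), so the last vowel is not what conditions the rule; the final letter is.
"gekowo" ends in -o. The stems ending in -o (befo → befast, luno → lunast, badawo → badawast) drop the final letter and add -ast.
So gekowo → gekowast.

gekowast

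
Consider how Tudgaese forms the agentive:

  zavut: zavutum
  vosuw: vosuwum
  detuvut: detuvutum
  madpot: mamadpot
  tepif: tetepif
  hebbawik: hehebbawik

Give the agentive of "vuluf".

zavut and madpot both end in -t yet inflect differently (zavutum, mamadpot), so the final letter is not what conditions the rule; the last vowel is.
"vuluf" has last vowel 'u'. The stems whose last vowel is 'u' (zavut → zavutum, vosuw → vosuwum, detuvut → detuvutum) add -um.
So vuluf → vulufum.

vulufum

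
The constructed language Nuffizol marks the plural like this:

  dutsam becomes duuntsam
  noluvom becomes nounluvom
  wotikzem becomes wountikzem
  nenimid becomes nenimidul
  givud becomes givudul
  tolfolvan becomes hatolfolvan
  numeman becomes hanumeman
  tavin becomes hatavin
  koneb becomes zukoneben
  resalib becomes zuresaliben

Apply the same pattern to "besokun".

dutsam and tolfolvan both have last vowel 'a' yet inflect differently (duuntsam, hatolfolvan), so the last vowel is not what conditions the rule; the final letter is.
"besokun" ends in -n. The stems ending in -n (tolfolvan → hatolfolvan, numeman → hanumeman, tavin → hatavin) add the prefix ha-.
The other patterns: stems ending in -m insert -un- after the first vowel; stems ending in -d add -ul; stems ending in -b add zu- … -en around the stem.
So besokun → habesokun.

habesokun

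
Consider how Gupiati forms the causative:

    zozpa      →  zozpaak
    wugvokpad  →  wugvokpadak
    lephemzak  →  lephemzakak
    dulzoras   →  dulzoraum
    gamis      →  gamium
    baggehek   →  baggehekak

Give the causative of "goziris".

dulzoras and wugvokpad both have last vowel 'a' yet inflect differently (dulzoraum, wugvokpadak), so the last vowel is not what conditions the rule; the final letter is.
"goziris" ends in -s. The stems ending in -s (dulzoras → dulzoraum, gamis → gamium) drop the final letter and add -um.
So goziris → gozirium.

gozirium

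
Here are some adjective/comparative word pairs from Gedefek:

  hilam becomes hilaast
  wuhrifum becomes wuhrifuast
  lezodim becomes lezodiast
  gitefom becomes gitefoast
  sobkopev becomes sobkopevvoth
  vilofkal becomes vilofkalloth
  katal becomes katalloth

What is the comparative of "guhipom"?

guhipoast

hilam and vilofkal both have last vowel 'a' yet inflect differently (hilaast, vilofkalloth), so the last vowel is not what conditions the rule; the final letter is.
"guhipom" ends in -m. The stems ending in -m (hilam → hilaast, wuhrifum → wuhrifuast, lezodim → lezodiast) drop the final letter and add -ast.
The other pattern: stems ending in -l or -v double the final consonant and add -oth.
So guhipom → guhipoast.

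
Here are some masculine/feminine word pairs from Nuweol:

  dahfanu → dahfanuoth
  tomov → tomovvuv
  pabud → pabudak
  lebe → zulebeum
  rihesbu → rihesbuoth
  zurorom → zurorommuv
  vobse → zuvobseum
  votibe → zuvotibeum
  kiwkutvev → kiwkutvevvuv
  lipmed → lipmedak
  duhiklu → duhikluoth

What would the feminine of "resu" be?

resuoth

pabud and dahfanu both have last vowel 'u' yet inflect differently (pabudak, dahfanuoth), so the last vowel is not what conditions the rule; the final letter is.
"resu" ends in -u. The stems ending in -u (dahfanu → dahfanuoth, rihesbu → rihesbuoth, duhiklu → duhikluoth) add -oth.
The other patterns: stems ending in -d add -ak; stems ending in -e add zu- … -um around the stem; stems ending in -m or -v double the final consonant and add -uv.
So resu → resuoth.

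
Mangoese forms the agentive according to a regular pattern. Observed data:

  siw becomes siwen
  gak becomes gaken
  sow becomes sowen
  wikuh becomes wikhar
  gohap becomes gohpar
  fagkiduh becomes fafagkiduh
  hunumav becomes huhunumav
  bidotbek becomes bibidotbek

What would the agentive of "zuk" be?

wikuh and fagkiduh both end in -h yet inflect differently (wikhar, fafagkiduh), so the final letter is not what conditions the rule; the number of vowels is.
"zuk" has 1 vowel. The stems with 1 vowel (siw → siwen, gak → gaken, sow → sowen) add -en.
The other patterns: stems with 2 vowels delete the last vowel and add -ar; stems with 3 vowels repeat the first consonant+vowel as a prefix.
So zuk → zuken.

zuken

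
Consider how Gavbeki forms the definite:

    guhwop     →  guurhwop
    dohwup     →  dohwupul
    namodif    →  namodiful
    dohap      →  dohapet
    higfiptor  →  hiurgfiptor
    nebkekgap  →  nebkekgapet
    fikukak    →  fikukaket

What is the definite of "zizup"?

zizupul

dohwup and nebkekgap both end in -p yet inflect differently (dohwupul, nebkekgapet), so the final letter is not what conditions the rule; the last vowel is.
"zizup" has last vowel 'u'. The one such stem in the data (dohwup → dohwupul) adds -ul, so the same rule applies.
So zizup → zizupul.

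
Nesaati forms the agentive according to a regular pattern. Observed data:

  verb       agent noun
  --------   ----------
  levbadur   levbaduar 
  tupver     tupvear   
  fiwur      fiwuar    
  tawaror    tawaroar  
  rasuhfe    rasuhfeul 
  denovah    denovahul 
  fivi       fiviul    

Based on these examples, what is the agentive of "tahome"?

tupver and rasuhfe both have last vowel 'e' yet inflect differently (tupvear, rasuhfeul), so the last vowel is not what conditions the rule; the final letter is.
"tahome" ends in -e. The one such stem in the data (rasuhfe → rasuhfeul) adds -ul, so the same rule applies.
The other pattern: stems ending in -r drop the final letter and add -ar.
So tahome → tahomeul.

tahomeul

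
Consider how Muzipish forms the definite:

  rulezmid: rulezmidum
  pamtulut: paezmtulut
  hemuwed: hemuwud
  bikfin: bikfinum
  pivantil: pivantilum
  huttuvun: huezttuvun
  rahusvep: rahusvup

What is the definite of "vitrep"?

vitrup

hemuwed and rulezmid both end in -d yet inflect differently (hemuwud, rulezmidum), so the final letter is not what conditions the rule; the last vowel is.
"vitrep" has last vowel 'e'. The stems whose last vowel is 'e' (hemuwed → hemuwud, rahusvep → rahusvup) change the last vowel to 'u'.
So vitrep → vitrup.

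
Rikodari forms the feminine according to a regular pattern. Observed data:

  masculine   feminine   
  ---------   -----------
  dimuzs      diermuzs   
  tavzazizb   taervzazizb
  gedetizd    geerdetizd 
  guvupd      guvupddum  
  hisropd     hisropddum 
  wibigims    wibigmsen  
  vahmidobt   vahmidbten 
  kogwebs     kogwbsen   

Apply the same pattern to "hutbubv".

gedetizd and guvupd both end in -d yet inflect differently (geerdetizd, guvupddum), so the final letter is not what conditions the rule; the second-to-last letter is.
"hutbubv" has second-to-last letter 'b'. The stems whose second-to-last letter is 'b' (vahmidobt → vahmidbten, kogwebs → kogwbsen) delete the last vowel and add -en.
The other patterns: stems whose second-to-last letter is 'z' insert -er- after the first vowel; stems whose second-to-last letter is 'p' double the final consonant and add -um.
So hutbubv → hutbbven.

hutbbven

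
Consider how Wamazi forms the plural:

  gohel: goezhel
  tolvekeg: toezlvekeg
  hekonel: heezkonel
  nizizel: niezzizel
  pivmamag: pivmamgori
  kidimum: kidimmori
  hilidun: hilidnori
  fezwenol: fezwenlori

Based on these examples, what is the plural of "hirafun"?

"hirafun" has last vowel 'u'. The stems whose last vowel is 'u' (kidimum → kidimmori, hilidun → hilidnori) delete the last vowel and add -ori.
So hirafun → hirafnori.

hirafnori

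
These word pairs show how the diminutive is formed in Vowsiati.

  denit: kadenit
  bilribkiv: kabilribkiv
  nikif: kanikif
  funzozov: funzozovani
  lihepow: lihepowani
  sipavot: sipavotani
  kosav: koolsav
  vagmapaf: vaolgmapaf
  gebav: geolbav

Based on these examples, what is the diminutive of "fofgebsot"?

bilribkiv and funzozov both end in -v yet inflect differently (kabilribkiv, funzozovani), so the final letter is not what conditions the rule; the last vowel is.
"fofgebsot" has last vowel 'o'. The stems whose last vowel is 'o' (funzozov → funzozovani, lihepow → lihepowani, sipavot → sipavotani) add -ani.
The other patterns: stems whose last vowel is 'i' add the prefix ka-; stems whose last vowel is 'a' insert -ol- after the first vowel.
So fofgebsot → fofgebsotani.

fofgebsotani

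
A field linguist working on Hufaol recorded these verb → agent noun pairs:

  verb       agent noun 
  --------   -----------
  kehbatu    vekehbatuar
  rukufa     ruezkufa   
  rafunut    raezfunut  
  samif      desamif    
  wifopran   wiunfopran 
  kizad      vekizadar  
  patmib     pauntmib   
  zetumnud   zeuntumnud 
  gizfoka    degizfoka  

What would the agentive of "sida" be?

desida

rukufa and gizfoka both end in -a yet inflect differently (ruezkufa, degizfoka), so the final letter is not what conditions the rule; the first letter is.
"sida" begins with s-. The one such stem in the data (samif → desamif) adds the prefix de-, so the same rule applies.
So sida → desida.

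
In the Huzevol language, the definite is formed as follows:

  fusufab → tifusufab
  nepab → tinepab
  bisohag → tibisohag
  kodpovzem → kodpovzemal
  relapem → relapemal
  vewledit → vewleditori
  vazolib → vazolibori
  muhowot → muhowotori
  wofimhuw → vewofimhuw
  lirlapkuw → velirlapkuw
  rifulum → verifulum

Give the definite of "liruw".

veliruw

fusufab and vazolib both end in -b yet inflect differently (tifusufab, vazolibori), so the final letter is not what conditions the rule; the last vowel is.
"liruw" has last vowel 'u'. The stems whose last vowel is 'u' (wofimhuw → vewofimhuw, lirlapkuw → velirlapkuw, rifulum → verifulum) add the prefix ve-.
So liruw → veliruw.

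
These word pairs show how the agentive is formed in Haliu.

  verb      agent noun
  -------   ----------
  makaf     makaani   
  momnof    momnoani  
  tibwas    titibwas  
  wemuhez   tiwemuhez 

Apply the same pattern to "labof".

laboani

"labof" ends in -f. The stems ending in -f (momnof → momnoani, makaf → makaani) drop the final letter and add -ani.
So labof → laboani.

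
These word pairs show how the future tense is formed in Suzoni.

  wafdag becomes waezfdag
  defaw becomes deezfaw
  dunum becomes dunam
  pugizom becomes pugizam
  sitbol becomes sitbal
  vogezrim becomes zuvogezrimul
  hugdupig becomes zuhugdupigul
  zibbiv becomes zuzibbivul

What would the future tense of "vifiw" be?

zuvifiwul

"vifiw" has last vowel 'i'. The stems whose last vowel is 'i' (vogezrim → zuvogezrimul, hugdupig → zuhugdupigul, zibbiv → zuzibbivul) add zu- … -ul around the stem.
The other patterns: stems whose last vowel is 'a' insert -ez- after the first vowel; stems whose last vowel is 'o' or 'u' change the last vowel to 'a'.
So vifiw → zuvifiwul.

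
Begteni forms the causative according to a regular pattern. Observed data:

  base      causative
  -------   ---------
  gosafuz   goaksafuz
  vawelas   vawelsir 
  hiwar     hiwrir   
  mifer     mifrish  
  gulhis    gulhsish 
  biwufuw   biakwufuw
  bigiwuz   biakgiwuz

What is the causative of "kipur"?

kiakpur

"kipur" has last vowel 'u'. The stems whose last vowel is 'u' (biwufuw → biakwufuw, bigiwuz → biakgiwuz, gosafuz → goaksafuz) insert -ak- after the first vowel.
The other patterns: stems whose last vowel is 'a' delete the last vowel and add -ir; stems whose last vowel is 'e' or 'i' delete the last vowel and add -ish.
So kipur → kiakpur.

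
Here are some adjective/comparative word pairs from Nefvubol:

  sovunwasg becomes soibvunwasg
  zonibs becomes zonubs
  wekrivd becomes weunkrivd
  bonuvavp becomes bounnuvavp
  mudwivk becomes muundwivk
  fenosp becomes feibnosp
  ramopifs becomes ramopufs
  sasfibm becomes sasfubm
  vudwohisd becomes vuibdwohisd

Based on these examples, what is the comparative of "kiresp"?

vudwohisd and wekrivd both end in -d yet inflect differently (vuibdwohisd, weunkrivd), so the final letter is not what conditions the rule; the second-to-last letter is.
"kiresp" has second-to-last letter 's'. The stems whose second-to-last letter is 's' (vudwohisd → vuibdwohisd, sovunwasg → soibvunwasg, fenosp → feibnosp) insert -ib- after the first vowel.
The other patterns: stems whose second-to-last letter is 'v' insert -un- after the first vowel; stems whose second-to-last letter is 'b' or 'f' change the last vowel to 'u'.
So kiresp → kiibresp.

kiibresp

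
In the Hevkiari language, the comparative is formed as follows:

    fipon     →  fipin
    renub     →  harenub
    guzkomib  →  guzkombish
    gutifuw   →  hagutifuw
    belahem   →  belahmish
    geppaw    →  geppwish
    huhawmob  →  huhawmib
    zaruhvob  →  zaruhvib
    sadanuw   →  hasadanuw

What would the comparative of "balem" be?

renub and huhawmob both end in -b yet inflect differently (harenub, huhawmib), so the final letter is not what conditions the rule; the last vowel is.
"balem" has last vowel 'e'. The one such stem in the data (belahem → belahmish) deletes the last vowel and adds -ish (as do guzkomib, geppaw), so the same rule applies.
So balem → balmish.

balmish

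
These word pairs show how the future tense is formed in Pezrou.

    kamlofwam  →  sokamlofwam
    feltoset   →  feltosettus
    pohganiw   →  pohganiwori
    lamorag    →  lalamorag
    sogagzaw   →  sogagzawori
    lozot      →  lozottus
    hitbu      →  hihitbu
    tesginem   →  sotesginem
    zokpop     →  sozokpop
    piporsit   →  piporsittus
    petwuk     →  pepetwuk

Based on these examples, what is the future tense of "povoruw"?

piporsit and pohganiw both have last vowel 'i' yet inflect differently (piporsittus, pohganiwori), so the last vowel is not what conditions the rule; the final letter is.
"povoruw" ends in -w. The stems ending in -w (sogagzaw → sogagzawori, pohganiw → pohganiwori) add -ori.
The other patterns: stems ending in -t double the final consonant and add -us; stems ending in -m or -p add the prefix so-; stems ending in -g, -k or -u repeat the first consonant+vowel as a prefix.
So povoruw → povoruwori.

povoruwori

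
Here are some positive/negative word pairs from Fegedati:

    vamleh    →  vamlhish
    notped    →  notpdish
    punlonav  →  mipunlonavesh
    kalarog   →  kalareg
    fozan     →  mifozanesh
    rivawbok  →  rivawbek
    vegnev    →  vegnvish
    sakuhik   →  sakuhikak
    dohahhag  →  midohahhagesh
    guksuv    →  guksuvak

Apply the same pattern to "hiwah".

mihiwahesh

"hiwah" has last vowel 'a'. The stems whose last vowel is 'a' (fozan → mifozanesh, punlonav → mipunlonavesh, dohahhag → midohahhagesh) add mi- … -esh around the stem.
So hiwah → mihiwahesh.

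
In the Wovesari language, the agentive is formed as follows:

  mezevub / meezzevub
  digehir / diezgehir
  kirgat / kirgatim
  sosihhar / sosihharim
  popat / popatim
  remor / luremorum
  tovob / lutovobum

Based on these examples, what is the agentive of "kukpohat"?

digehir and sosihhar both end in -r yet inflect differently (diezgehir, sosihharim), so the final letter is not what conditions the rule; the last vowel is.
"kukpohat" has last vowel 'a'. The stems whose last vowel is 'a' (kirgat → kirgatim, sosihhar → sosihharim, popat → popatim) add -im.
The other patterns: stems whose last vowel is 'i' or 'u' insert -ez- after the first vowel; stems whose last vowel is 'o' add lu- … -um around the stem.
So kukpohat → kukpohatim.

kukpohatim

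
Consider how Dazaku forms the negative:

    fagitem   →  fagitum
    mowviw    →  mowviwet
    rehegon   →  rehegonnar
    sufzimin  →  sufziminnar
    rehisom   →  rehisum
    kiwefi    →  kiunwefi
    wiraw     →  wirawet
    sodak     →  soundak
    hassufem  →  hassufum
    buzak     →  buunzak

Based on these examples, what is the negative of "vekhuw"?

rehegon and rehisom both have last vowel 'o' yet inflect differently (rehegonnar, rehisum), so the last vowel is not what conditions the rule; the final letter is.
"vekhuw" ends in -w. The stems ending in -w (wiraw → wirawet, mowviw → mowviwet) add -et.
The other patterns: stems ending in -n double the final consonant and add -ar; stems ending in -m change the last vowel to 'u'; stems ending in -i or -k insert -un- after the first vowel.
So vekhuw → vekhuwet.

vekhuwet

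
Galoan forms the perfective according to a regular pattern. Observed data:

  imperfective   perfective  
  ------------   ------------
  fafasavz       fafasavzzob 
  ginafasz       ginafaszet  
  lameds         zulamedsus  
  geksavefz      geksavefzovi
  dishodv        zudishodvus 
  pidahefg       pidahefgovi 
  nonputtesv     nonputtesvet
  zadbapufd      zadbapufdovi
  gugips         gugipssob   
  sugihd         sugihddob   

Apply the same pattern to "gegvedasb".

geksavefz and ginafasz both end in -z yet inflect differently (geksavefzovi, ginafaszet), so the final letter is not what conditions the rule; the second-to-last letter is.
"gegvedasb" has second-to-last letter 's'. The stems whose second-to-last letter is 's' (ginafasz → ginafaszet, nonputtesv → nonputtesvet) add -et.
So gegvedasb → gegvedasbet.

gegvedasbet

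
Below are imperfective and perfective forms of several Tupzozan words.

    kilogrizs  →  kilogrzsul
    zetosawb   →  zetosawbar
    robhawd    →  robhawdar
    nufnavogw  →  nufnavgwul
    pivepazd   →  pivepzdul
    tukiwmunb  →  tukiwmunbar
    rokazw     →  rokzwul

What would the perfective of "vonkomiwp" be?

vonkomiwpar

"vonkomiwp" has second-to-last letter 'w'. The stems whose second-to-last letter is 'w' (zetosawb → zetosawbar, robhawd → robhawdar) add -ar.
The other pattern: stems whose second-to-last letter is 'g' or 'z' delete the last vowel and add -ul.
So vonkomiwp → vonkomiwpar.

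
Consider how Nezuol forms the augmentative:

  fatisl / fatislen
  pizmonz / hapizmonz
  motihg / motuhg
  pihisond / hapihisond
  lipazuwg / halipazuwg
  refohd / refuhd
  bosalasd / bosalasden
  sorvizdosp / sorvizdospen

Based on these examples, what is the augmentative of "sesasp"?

"sesasp" has second-to-last letter 's'. The stems whose second-to-last letter is 's' (fatisl → fatislen, bosalasd → bosalasden, sorvizdosp → sorvizdospen) add -en.
So sesasp → sesaspen.

sesaspen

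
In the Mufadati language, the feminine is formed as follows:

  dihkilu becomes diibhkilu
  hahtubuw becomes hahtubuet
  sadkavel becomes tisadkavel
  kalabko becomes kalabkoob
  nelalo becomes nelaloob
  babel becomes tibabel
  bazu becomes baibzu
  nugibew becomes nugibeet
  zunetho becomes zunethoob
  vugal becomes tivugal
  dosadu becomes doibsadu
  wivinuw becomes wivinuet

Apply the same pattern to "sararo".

sararoob

bazu and hahtubuw both have last vowel 'u' yet inflect differently (baibzu, hahtubuet), so the last vowel is not what conditions the rule; the final letter is.
"sararo" ends in -o. The stems ending in -o (kalabko → kalabkoob, zunetho → zunethoob, nelalo → nelaloob) add -ob.
The other patterns: stems ending in -u insert -ib- after the first vowel; stems ending in -w drop the final letter and add -et; stems ending in -l add the prefix ti-.
So sararo → sararoob.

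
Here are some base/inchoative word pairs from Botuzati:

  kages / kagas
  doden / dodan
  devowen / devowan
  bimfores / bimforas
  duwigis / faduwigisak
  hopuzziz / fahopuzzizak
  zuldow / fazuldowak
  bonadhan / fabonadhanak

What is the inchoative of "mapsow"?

kages and duwigis both end in -s yet inflect differently (kagas, faduwigisak), so the final letter is not what conditions the rule; the last vowel is.
"mapsow" has last vowel 'o'. The one such stem in the data (zuldow → fazuldowak) adds fa- … -ak around the stem, so the same rule applies.
The other pattern: stems whose last vowel is 'e' change the last vowel to 'a'.
So mapsow → famapsowak.

famapsowak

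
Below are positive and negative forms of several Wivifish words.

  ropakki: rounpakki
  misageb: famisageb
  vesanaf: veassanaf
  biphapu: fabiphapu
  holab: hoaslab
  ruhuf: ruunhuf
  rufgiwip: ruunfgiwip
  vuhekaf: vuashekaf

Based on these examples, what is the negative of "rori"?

rounri

ruhuf and vesanaf both end in -f yet inflect differently (ruunhuf, veassanaf), so the final letter is not what conditions the rule; the first letter is.
"rori" begins with r-. The stems beginning with r- (ruhuf → ruunhuf, rufgiwip → ruunfgiwip, ropakki → rounpakki) insert -un- after the first vowel.
So rori → rounri.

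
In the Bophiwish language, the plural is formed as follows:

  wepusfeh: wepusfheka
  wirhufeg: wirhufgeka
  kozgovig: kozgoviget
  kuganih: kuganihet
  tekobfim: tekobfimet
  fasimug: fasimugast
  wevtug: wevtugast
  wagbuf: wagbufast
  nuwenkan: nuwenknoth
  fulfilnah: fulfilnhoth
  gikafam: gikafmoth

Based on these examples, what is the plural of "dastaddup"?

dastaddupast

wirhufeg and kozgovig both end in -g yet inflect differently (wirhufgeka, kozgoviget), so the final letter is not what conditions the rule; the last vowel is.
"dastaddup" has last vowel 'u'. The stems whose last vowel is 'u' (fasimug → fasimugast, wevtug → wevtugast, wagbuf → wagbufast) add -ast.
The other patterns: stems whose last vowel is 'e' delete the last vowel and add -eka; stems whose last vowel is 'i' add -et; stems whose last vowel is 'a' delete the last vowel and add -oth.
So dastaddup → dastaddupast.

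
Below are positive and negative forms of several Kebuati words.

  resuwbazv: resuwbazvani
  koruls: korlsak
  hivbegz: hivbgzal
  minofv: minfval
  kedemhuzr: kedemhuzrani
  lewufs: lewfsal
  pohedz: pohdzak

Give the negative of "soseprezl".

soseprezlani

resuwbazv and minofv both end in -v yet inflect differently (resuwbazvani, minfval), so the final letter is not what conditions the rule; the second-to-last letter is.
"soseprezl" has second-to-last letter 'z'. The stems whose second-to-last letter is 'z' (kedemhuzr → kedemhuzrani, resuwbazv → resuwbazvani) add -ani.
So soseprezl → soseprezlani.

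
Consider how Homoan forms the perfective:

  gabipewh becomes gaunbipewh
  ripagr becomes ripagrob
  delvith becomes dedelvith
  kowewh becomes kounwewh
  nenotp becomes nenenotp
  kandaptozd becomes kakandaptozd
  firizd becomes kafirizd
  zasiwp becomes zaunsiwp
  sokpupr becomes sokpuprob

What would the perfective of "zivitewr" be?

"zivitewr" has second-to-last letter 'w'. The stems whose second-to-last letter is 'w' (zasiwp → zaunsiwp, gabipewh → gaunbipewh, kowewh → kounwewh) insert -un- after the first vowel.
The other patterns: stems whose second-to-last letter is 'z' add the prefix ka-; stems whose second-to-last letter is 't' repeat the first consonant+vowel as a prefix; stems whose second-to-last letter is 'g' or 'p' add -ob.
So zivitewr → ziunvitewr.

ziunvitewr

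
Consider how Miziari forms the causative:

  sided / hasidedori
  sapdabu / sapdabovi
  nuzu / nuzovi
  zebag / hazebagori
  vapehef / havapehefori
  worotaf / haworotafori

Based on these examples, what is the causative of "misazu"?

sided and sapdabu both begin with s- yet inflect differently (hasidedori, sapdabovi), so the first letter is not what conditions the rule; whether the stem ends in a vowel or a consonant is.
"misazu" ends in a vowel. The stems ending in a vowel (sapdabu → sapdabovi, nuzu → nuzovi) drop the final letter and add -ovi.
The other pattern: stems ending in a consonant add ha- … -ori around the stem.
So misazu → misazovi.

misazovi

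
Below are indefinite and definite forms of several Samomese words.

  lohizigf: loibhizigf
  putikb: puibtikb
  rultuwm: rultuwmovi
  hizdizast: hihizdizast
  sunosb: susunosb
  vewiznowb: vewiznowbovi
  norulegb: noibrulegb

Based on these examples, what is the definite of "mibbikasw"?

"mibbikasw" has second-to-last letter 's'. The stems whose second-to-last letter is 's' (hizdizast → hihizdizast, sunosb → susunosb) repeat the first consonant+vowel as a prefix.
So mibbikasw → mimibbikasw.

mimibbikasw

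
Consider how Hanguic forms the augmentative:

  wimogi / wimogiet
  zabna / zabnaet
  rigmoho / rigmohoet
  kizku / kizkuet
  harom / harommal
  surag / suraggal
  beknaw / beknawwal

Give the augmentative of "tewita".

"tewita" ends in a vowel. The stems ending in a vowel (wimogi → wimogiet, zabna → zabnaet, rigmoho → rigmohoet) add -et.
The other pattern: stems ending in a consonant double the final consonant and add -al.
So tewita → tewitaet.

tewitaet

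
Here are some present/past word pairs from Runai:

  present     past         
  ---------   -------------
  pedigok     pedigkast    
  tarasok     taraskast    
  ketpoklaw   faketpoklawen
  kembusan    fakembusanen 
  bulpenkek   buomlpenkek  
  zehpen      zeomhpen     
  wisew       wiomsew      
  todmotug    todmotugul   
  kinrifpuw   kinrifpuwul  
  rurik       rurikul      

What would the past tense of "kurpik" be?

"kurpik" has last vowel 'i'. The one such stem in the data (rurik → rurikul) adds -ul, so the same rule applies.
The other patterns: stems whose last vowel is 'o' delete the last vowel and add -ast; stems whose last vowel is 'a' add fa- … -en around the stem; stems whose last vowel is 'e' insert -om- after the first vowel.
So kurpik → kurpikul.

kurpikul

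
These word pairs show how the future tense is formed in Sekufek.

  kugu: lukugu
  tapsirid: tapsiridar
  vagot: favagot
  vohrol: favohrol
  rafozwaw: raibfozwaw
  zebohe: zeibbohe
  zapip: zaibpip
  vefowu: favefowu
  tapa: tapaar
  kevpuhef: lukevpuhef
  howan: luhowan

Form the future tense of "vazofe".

favazofe

vefowu and kugu both end in -u yet inflect differently (favefowu, lukugu), so the final letter is not what conditions the rule; the first letter is.
"vazofe" begins with v-. The stems beginning with v- (vagot → favagot, vefowu → favefowu, vohrol → favohrol) add the prefix fa-.
So vazofe → favazofe.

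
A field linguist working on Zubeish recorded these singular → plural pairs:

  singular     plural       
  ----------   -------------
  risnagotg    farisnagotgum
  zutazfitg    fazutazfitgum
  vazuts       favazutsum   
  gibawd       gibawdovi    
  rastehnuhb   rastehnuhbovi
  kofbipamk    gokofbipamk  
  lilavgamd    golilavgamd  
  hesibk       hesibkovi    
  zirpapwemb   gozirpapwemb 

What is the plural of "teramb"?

goteramb

lilavgamd and gibawd both end in -d yet inflect differently (golilavgamd, gibawdovi), so the final letter is not what conditions the rule; the second-to-last letter is.
"teramb" has second-to-last letter 'm'. The stems whose second-to-last letter is 'm' (zirpapwemb → gozirpapwemb, kofbipamk → gokofbipamk, lilavgamd → golilavgamd) add the prefix go-.
So teramb → goteramb.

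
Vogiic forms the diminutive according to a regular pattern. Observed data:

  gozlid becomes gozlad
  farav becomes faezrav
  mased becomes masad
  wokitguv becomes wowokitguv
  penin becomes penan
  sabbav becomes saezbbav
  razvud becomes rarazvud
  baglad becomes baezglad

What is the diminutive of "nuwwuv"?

"nuwwuv" has last vowel 'u'. The stems whose last vowel is 'u' (wokitguv → wowokitguv, razvud → rarazvud) repeat the first consonant+vowel as a prefix.
The other patterns: stems whose last vowel is 'a' insert -ez- after the first vowel; stems whose last vowel is 'e' or 'i' change the last vowel to 'a'.
So nuwwuv → nunuwwuv.

nunuwwuv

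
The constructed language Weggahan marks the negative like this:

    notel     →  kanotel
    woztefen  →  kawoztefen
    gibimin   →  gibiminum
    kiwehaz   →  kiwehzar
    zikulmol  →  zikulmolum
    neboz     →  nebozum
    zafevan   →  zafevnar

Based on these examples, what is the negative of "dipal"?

woztefen and zafevan both end in -n yet inflect differently (kawoztefen, zafevnar), so the final letter is not what conditions the rule; the last vowel is.
"dipal" has last vowel 'a'. The stems whose last vowel is 'a' (kiwehaz → kiwehzar, zafevan → zafevnar) delete the last vowel and add -ar.
So dipal → diplar.

diplar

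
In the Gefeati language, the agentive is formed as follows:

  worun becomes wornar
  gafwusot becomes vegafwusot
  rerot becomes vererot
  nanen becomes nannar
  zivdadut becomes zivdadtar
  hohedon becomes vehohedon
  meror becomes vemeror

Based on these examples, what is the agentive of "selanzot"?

hohedon and nanen both end in -n yet inflect differently (vehohedon, nannar), so the final letter is not what conditions the rule; the last vowel is.
"selanzot" has last vowel 'o'. The stems whose last vowel is 'o' (gafwusot → vegafwusot, meror → vemeror, rerot → vererot) add the prefix ve-.
The other pattern: stems whose last vowel is 'e' or 'u' delete the last vowel and add -ar.
So selanzot → veselanzot.

veselanzot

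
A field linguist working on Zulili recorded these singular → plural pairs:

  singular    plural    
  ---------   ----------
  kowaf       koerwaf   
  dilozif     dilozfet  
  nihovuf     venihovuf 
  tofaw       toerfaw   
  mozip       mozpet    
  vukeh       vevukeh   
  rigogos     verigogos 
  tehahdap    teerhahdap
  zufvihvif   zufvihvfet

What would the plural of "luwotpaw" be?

kowaf and dilozif both end in -f yet inflect differently (koerwaf, dilozfet), so the final letter is not what conditions the rule; the last vowel is.
"luwotpaw" has last vowel 'a'. The stems whose last vowel is 'a' (tofaw → toerfaw, tehahdap → teerhahdap, kowaf → koerwaf) insert -er- after the first vowel.
So luwotpaw → luerwotpaw.

luerwotpaw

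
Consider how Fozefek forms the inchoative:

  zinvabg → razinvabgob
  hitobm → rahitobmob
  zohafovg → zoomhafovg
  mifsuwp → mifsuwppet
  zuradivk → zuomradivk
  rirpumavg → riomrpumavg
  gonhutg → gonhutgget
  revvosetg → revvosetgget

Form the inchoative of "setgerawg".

"setgerawg" has second-to-last letter 'w'. The one such stem in the data (mifsuwp → mifsuwppet) doubles the final consonant and adds -et (as do revvosetg, gonhutg), so the same rule applies.
The other patterns: stems whose second-to-last letter is 'b' add ra- … -ob around the stem; stems whose second-to-last letter is 'v' insert -om- after the first vowel.
So setgerawg → setgerawgget.

setgerawgget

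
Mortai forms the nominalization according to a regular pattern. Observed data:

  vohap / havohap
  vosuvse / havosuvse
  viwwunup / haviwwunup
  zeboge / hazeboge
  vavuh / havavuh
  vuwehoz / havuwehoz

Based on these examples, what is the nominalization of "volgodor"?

havolgodor

Every pair shown (vohap → havohap, vosuvse → havosuvse, viwwunup → haviwwunup, …) follows the same rule: add the prefix ha-.
So volgodor → havolgodor.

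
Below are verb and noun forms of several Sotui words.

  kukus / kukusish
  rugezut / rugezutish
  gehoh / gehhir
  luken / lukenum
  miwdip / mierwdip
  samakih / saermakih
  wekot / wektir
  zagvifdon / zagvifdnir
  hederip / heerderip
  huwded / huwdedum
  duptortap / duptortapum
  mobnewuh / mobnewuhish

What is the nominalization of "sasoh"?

mobnewuh and samakih both end in -h yet inflect differently (mobnewuhish, saermakih), so the final letter is not what conditions the rule; the last vowel is.
"sasoh" has last vowel 'o'. The stems whose last vowel is 'o' (gehoh → gehhir, zagvifdon → zagvifdnir, wekot → wektir) delete the last vowel and add -ir.
The other patterns: stems whose last vowel is 'u' add -ish; stems whose last vowel is 'i' insert -er- after the first vowel; stems whose last vowel is 'a' or 'e' add -um.
So sasoh → sashir.

sashir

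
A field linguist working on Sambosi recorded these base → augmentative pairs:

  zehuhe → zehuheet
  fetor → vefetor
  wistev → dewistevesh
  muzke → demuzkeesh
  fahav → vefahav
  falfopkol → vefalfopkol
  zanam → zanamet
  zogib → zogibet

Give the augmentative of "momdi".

demomdiesh

fahav and wistev both end in -v yet inflect differently (vefahav, dewistevesh), so the final letter is not what conditions the rule; the first letter is.
"momdi" begins with m-. The one such stem in the data (muzke → demuzkeesh) adds de- … -esh around the stem, so the same rule applies.
So momdi → demomdiesh.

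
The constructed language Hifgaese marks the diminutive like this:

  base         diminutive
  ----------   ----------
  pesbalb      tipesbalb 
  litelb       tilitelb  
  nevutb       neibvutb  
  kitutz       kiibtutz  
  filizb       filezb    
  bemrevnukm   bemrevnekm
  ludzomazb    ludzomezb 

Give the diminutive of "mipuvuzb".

pesbalb and nevutb both end in -b yet inflect differently (tipesbalb, neibvutb), so the final letter is not what conditions the rule; the second-to-last letter is.
"mipuvuzb" has second-to-last letter 'z'. The stems whose second-to-last letter is 'z' (filizb → filezb, ludzomazb → ludzomezb) change the last vowel to 'e'.
So mipuvuzb → mipuvezb.

mipuvezb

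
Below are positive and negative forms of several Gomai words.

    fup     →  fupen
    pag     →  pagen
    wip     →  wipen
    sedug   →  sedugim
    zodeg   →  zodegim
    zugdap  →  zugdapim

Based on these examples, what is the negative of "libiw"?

libiwim

"libiw" has 2 vowels. The stems with 2 vowels (sedug → sedugim, zodeg → zodegim, zugdap → zugdapim) add -im.
The other pattern: stems with 1 vowel add -en.
So libiw → libiwim.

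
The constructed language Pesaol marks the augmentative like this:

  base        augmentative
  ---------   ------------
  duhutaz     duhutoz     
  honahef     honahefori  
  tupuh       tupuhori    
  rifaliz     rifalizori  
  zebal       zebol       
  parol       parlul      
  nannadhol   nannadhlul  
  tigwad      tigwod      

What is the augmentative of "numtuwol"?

numtuwlul

zebal and parol both end in -l yet inflect differently (zebol, parlul), so the final letter is not what conditions the rule; the last vowel is.
"numtuwol" has last vowel 'o'. The stems whose last vowel is 'o' (parol → parlul, nannadhol → nannadhlul) delete the last vowel and add -ul.
So numtuwol → numtuwlul.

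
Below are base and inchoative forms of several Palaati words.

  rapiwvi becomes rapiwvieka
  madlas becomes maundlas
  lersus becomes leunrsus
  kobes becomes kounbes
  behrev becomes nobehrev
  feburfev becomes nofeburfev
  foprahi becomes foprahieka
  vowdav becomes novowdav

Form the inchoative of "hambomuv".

nohambomuv

behrev and kobes both have last vowel 'e' yet inflect differently (nobehrev, kounbes), so the last vowel is not what conditions the rule; the final letter is.
"hambomuv" ends in -v. The stems ending in -v (behrev → nobehrev, feburfev → nofeburfev, vowdav → novowdav) add the prefix no-.
So hambomuv → nohambomuv.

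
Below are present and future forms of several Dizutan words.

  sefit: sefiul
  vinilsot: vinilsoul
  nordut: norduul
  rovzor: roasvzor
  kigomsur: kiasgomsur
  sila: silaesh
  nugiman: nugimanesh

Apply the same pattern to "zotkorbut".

zotkorbuul

vinilsot and rovzor both have last vowel 'o' yet inflect differently (vinilsoul, roasvzor), so the last vowel is not what conditions the rule; the final letter is.
"zotkorbut" ends in -t. The stems ending in -t (sefit → sefiul, vinilsot → vinilsoul, nordut → norduul) drop the final letter and add -ul.
The other patterns: stems ending in -r insert -as- after the first vowel; stems ending in -a or -n add -esh.
So zotkorbut → zotkorbuul.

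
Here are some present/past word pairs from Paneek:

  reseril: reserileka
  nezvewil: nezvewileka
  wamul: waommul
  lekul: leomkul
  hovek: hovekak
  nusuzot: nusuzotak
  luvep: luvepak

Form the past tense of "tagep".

tagepak

"tagep" has last vowel 'e'. The stems whose last vowel is 'e' (hovek → hovekak, luvep → luvepak) add -ak.
So tagep → tagepak.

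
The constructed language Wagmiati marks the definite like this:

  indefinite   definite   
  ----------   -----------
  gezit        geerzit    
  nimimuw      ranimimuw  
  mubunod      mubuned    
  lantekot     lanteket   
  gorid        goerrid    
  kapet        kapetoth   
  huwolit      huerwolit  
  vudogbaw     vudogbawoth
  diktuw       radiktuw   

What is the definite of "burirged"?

burirgedoth

"burirged" has last vowel 'e'. The one such stem in the data (kapet → kapetoth) adds -oth, so the same rule applies.
The other patterns: stems whose last vowel is 'o' change the last vowel to 'e'; stems whose last vowel is 'i' insert -er- after the first vowel; stems whose last vowel is 'u' add the prefix ra-.
So burirged → burirgedoth.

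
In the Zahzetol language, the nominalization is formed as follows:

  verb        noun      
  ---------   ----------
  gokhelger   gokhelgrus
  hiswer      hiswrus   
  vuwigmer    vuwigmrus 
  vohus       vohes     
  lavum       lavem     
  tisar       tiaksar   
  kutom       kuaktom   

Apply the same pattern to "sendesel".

sendeslus

gokhelger and tisar both end in -r yet inflect differently (gokhelgrus, tiaksar), so the final letter is not what conditions the rule; the last vowel is.
"sendesel" has last vowel 'e'. The stems whose last vowel is 'e' (gokhelger → gokhelgrus, hiswer → hiswrus, vuwigmer → vuwigmrus) delete the last vowel and add -us.
So sendesel → sendeslus.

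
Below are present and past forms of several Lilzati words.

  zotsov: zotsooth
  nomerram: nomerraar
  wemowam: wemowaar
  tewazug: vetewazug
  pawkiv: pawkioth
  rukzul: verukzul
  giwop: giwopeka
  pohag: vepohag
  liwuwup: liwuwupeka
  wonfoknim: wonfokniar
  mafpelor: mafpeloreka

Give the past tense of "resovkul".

"resovkul" ends in -l. The one such stem in the data (rukzul → verukzul) adds the prefix ve-, so the same rule applies.
The other patterns: stems ending in -v drop the final letter and add -oth; stems ending in -p or -r add -eka; stems ending in -m drop the final letter and add -ar.
So resovkul → veresovkul.

veresovkul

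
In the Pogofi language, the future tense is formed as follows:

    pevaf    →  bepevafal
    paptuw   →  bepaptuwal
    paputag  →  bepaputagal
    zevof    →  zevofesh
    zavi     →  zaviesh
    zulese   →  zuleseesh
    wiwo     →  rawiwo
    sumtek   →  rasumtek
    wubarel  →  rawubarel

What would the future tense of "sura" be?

rasura

"sura" begins with s-. The one such stem in the data (sumtek → rasumtek) adds the prefix ra-, so the same rule applies.
The other patterns: stems beginning with p- add be- … -al around the stem; stems beginning with z- add -esh.
So sura → rasura.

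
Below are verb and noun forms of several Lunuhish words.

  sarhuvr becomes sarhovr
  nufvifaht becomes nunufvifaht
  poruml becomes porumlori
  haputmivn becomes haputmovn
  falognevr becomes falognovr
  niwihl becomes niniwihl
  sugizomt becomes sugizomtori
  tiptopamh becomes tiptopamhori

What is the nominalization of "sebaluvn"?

nufvifaht and sugizomt both end in -t yet inflect differently (nunufvifaht, sugizomtori), so the final letter is not what conditions the rule; the second-to-last letter is.
"sebaluvn" has second-to-last letter 'v'. The stems whose second-to-last letter is 'v' (sarhuvr → sarhovr, falognevr → falognovr, haputmivn → haputmovn) change the last vowel to 'o'.
So sebaluvn → sebalovn.

sebalovn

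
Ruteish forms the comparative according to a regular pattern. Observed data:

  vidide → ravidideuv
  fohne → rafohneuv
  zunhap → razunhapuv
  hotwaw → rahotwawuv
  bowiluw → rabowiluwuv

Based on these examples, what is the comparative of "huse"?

Every pair shown (vidide → ravidideuv, fohne → rafohneuv, zunhap → razunhapuv, …) follows the same rule: add ra- … -uv around the stem.
So huse → rahuseuv.

rahuseuv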